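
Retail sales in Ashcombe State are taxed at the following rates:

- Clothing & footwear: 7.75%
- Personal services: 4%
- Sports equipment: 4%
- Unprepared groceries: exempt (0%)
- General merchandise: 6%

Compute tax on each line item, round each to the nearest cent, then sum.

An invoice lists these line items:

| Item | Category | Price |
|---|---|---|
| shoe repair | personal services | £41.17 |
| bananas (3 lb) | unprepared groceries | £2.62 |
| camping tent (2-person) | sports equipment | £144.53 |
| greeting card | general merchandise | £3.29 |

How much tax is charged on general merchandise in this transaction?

£0.20

Greeting card £3.29: general merchandise → 6% → £0.20
Tax on general merchandise = £0.20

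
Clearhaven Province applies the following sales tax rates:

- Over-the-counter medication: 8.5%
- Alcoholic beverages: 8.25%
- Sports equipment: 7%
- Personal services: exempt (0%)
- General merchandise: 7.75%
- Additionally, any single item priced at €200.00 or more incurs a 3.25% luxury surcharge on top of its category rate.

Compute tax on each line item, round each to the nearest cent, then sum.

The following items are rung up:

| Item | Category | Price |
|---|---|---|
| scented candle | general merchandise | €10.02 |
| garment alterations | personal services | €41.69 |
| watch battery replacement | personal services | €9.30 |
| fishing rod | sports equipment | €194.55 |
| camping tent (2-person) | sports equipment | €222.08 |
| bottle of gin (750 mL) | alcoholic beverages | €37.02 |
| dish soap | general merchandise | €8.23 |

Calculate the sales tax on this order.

Scented candle €10.02: general merchandise → 7.75% → €0.78
Garment alterations €41.69: personal services → 0% → €0.00
Watch battery replacement €9.30: personal services → 0% → €0.00
Fishing rod €194.55: sports equipment → 7% → €13.62
Camping tent (2-person) €222.08: sports equipment → 7% + 3.25% surcharge = 10.25% → €22.76
Bottle of gin (750 mL) €37.02: alcoholic beverages → 8.25% → €3.05
Dish soap €8.23: general merchandise → 7.75% → €0.64
Total tax = €0.78 + €13.62 + €22.76 + €3.05 + €0.64 = €40.85

€40.85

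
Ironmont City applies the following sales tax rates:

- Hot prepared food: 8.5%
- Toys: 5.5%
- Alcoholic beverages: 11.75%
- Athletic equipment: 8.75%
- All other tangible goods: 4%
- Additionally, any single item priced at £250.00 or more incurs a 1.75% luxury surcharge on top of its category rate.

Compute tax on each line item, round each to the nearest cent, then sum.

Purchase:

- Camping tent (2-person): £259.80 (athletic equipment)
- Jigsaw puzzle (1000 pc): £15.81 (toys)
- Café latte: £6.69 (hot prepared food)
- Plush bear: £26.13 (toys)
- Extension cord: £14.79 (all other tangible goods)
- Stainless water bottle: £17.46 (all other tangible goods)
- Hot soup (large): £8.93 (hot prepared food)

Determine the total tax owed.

Camping tent (2-person) £259.80: athletic equipment → 8.75% + 1.75% surcharge = 10.5% → £27.28
Jigsaw puzzle (1000 pc) £15.81: toys → 5.5% → £0.87
Café latte £6.69: hot prepared food → 8.5% → £0.57
Plush bear £26.13: toys → 5.5% → £1.44
Extension cord £14.79: all other tangible goods → 4% → £0.59
Stainless water bottle £17.46: all other tangible goods → 4% → £0.70
Hot soup (large) £8.93: hot prepared food → 8.5% → £0.76
Total tax = £27.28 + £0.87 + £0.57 + £1.44 + £0.59 + £0.70 + £0.76 = £32.21

£32.21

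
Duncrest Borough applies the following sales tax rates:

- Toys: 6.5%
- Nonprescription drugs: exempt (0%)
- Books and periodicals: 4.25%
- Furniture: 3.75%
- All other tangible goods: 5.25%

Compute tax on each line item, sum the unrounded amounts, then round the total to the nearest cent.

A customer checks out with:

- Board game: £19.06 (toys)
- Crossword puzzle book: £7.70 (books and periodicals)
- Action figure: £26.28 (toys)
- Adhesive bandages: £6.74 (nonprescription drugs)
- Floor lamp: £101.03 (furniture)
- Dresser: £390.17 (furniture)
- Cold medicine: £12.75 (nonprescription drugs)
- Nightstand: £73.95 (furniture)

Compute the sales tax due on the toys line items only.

Board game £19.06: toys → 6.5% → £1.2389
Action figure £26.28: toys → 6.5% → £1.7082
Tax on toys: unrounded sum = £2.9471 → £2.95

£2.95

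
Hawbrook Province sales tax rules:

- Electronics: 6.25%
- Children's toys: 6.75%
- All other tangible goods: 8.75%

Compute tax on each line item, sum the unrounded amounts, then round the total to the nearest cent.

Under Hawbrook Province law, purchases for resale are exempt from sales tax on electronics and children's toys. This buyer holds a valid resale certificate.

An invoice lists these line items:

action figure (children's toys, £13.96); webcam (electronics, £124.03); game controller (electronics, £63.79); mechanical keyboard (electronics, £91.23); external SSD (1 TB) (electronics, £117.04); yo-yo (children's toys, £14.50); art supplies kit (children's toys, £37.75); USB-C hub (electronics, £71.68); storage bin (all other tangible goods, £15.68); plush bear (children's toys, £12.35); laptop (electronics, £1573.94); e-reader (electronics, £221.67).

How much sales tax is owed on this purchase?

£1.37

Action figure £13.96: children's toys, buyer-exempt → 0% → £0.00
Webcam £124.03: electronics, buyer-exempt → 0% → £0.00
Game controller £63.79: electronics, buyer-exempt → 0% → £0.00
Mechanical keyboard £91.23: electronics, buyer-exempt → 0% → £0.00
External SSD (1 TB) £117.04: electronics, buyer-exempt → 0% → £0.00
Yo-yo £14.50: children's toys, buyer-exempt → 0% → £0.00
Art supplies kit £37.75: children's toys, buyer-exempt → 0% → £0.00
USB-C hub £71.68: electronics, buyer-exempt → 0% → £0.00
Storage bin £15.68: all other tangible goods → 8.75% → £1.372
Plush bear £12.35: children's toys, buyer-exempt → 0% → £0.00
Laptop £1573.94: electronics, buyer-exempt → 0% → £0.00
E-reader £221.67: electronics, buyer-exempt → 0% → £0.00
Unrounded tax sum = £1.372 → £1.37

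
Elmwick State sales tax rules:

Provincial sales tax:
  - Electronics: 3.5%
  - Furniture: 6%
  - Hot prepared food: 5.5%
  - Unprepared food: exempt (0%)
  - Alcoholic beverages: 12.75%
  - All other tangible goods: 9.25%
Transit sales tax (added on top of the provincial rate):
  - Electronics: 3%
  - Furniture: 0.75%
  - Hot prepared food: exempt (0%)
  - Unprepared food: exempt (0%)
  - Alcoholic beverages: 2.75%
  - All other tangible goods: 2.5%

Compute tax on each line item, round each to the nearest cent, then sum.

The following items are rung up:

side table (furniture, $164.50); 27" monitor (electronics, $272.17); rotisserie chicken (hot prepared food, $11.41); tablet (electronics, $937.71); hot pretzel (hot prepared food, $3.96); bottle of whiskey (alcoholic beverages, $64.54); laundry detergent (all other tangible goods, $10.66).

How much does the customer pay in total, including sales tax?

$1566.79

Side table $164.50: furniture → 6% + 0.75% transit = 6.75% → $11.10
27" monitor $272.17: electronics → 3.5% + 3% transit = 6.5% → $17.69
Rotisserie chicken $11.41: hot prepared food → 5.5% + 0% transit = 5.5% → $0.63
Tablet $937.71: electronics → 3.5% + 3% transit = 6.5% → $60.95
Hot pretzel $3.96: hot prepared food → 5.5% + 0% transit = 5.5% → $0.22
Bottle of whiskey $64.54: alcoholic beverages → 12.75% + 2.75% transit = 15.5% → $10.00
Laundry detergent $10.66: all other tangible goods → 9.25% + 2.5% transit = 11.75% → $1.25
Subtotal = $1464.95; tax = $101.84; total due = $1566.79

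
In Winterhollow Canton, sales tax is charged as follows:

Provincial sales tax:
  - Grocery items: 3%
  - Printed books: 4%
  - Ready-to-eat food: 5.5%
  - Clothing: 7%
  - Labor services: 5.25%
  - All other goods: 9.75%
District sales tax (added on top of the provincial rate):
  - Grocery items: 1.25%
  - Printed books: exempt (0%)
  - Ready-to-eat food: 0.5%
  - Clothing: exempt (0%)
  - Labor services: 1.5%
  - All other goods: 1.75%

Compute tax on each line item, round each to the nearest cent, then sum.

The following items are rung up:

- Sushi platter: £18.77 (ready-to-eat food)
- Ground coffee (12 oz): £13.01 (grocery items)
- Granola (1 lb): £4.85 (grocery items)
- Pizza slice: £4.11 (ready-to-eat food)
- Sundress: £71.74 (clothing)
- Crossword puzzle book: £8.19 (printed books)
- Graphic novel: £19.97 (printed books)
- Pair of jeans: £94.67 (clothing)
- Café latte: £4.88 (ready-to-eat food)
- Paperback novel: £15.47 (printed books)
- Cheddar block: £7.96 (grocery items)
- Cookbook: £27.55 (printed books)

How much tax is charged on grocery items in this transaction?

£1.10

Ground coffee (12 oz) £13.01: grocery items → 3% + 1.25% district = 4.25% → £0.55
Granola (1 lb) £4.85: grocery items → 3% + 1.25% district = 4.25% → £0.21
Cheddar block £7.96: grocery items → 3% + 1.25% district = 4.25% → £0.34
Tax on grocery items = £0.55 + £0.21 + £0.34 = £1.10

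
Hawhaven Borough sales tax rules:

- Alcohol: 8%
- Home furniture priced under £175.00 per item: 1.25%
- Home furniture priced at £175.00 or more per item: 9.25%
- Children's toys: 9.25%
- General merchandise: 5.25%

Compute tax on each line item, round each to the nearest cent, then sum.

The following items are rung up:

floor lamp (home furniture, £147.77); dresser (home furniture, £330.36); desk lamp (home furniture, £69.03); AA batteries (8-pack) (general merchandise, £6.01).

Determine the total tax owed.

£33.59

Floor lamp £147.77: home furniture, under £175.00 → 1.25% → £1.85
Dresser £330.36: home furniture, £175.00 or more → 9.25% → £30.56
Desk lamp £69.03: home furniture, under £175.00 → 1.25% → £0.86
AA batteries (8-pack) £6.01: general merchandise → 5.25% → £0.32
Total tax = £1.85 + £30.56 + £0.86 + £0.32 = £33.59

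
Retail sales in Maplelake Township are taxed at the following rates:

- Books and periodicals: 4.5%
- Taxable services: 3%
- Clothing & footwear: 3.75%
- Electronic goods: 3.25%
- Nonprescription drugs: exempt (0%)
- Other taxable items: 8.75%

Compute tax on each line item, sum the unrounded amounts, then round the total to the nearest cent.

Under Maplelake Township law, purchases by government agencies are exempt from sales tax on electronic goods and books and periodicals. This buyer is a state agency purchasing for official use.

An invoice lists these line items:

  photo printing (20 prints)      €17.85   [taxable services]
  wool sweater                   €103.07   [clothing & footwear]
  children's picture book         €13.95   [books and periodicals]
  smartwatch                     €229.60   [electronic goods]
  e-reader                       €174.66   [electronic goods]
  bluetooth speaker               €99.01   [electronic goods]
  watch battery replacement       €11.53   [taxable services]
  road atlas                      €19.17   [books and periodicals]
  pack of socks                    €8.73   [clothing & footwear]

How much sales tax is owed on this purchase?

Photo printing (20 prints) €17.85: taxable services → 3% → €0.5355
Wool sweater €103.07: clothing & footwear → 3.75% → €3.865125
Children's picture book €13.95: books and periodicals, buyer-exempt → 0% → €0.00
Smartwatch €229.60: electronic goods, buyer-exempt → 0% → €0.00
E-reader €174.66: electronic goods, buyer-exempt → 0% → €0.00
Bluetooth speaker €99.01: electronic goods, buyer-exempt → 0% → €0.00
Watch battery replacement €11.53: taxable services → 3% → €0.3459
Road atlas €19.17: books and periodicals, buyer-exempt → 0% → €0.00
Pack of socks €8.73: clothing & footwear → 3.75% → €0.327375
Unrounded tax sum = €5.0739 → €5.07

€5.07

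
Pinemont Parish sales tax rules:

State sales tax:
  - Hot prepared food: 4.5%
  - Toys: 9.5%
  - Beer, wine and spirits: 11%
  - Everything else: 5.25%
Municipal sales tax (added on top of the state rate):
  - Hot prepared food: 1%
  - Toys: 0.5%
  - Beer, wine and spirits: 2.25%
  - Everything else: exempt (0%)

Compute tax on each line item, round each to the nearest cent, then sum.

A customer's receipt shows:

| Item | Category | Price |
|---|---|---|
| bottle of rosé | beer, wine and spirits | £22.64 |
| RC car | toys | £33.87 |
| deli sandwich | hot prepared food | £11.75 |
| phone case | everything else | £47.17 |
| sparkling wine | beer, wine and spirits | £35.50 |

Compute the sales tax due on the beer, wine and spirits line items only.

Bottle of rosé £22.64: beer, wine and spirits → 11% + 2.25% municipal = 13.25% → £3.00
Sparkling wine £35.50: beer, wine and spirits → 11% + 2.25% municipal = 13.25% → £4.70
Tax on beer, wine and spirits = £3.00 + £4.70 = £7.70

£7.70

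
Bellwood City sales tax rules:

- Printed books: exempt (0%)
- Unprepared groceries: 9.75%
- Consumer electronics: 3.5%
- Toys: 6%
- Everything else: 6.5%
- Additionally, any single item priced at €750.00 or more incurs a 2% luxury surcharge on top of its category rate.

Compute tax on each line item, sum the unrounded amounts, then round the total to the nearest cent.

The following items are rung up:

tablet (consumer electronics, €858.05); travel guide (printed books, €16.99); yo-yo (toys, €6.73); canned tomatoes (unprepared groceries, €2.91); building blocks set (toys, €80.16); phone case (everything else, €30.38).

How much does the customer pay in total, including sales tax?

Tablet €858.05: consumer electronics → 3.5% + 2% surcharge = 5.5% → €47.19275
Travel guide €16.99: printed books → 0% → €0.00
Yo-yo €6.73: toys → 6% → €0.4038
Canned tomatoes €2.91: unprepared groceries → 9.75% → €0.283725
Building blocks set €80.16: toys → 6% → €4.8096
Phone case €30.38: everything else → 6.5% → €1.9747
Subtotal = €995.22; unrounded tax = €54.664575 → €54.66; total due = €1049.88

€1049.88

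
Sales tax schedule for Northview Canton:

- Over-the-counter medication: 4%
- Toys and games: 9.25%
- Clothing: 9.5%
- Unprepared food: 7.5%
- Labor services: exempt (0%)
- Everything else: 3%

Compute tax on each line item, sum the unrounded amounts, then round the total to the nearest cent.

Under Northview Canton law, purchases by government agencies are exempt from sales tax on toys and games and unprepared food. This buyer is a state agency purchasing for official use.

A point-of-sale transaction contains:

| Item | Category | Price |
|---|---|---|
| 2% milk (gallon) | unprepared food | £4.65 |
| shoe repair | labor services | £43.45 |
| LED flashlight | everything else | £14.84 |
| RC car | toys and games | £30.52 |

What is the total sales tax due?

£0.45

2% milk (gallon) £4.65: unprepared food, buyer-exempt → 0% → £0.00
Shoe repair £43.45: labor services → 0% → £0.00
LED flashlight £14.84: everything else → 3% → £0.4452
RC car £30.52: toys and games, buyer-exempt → 0% → £0.00
Unrounded tax sum = £0.4452 → £0.45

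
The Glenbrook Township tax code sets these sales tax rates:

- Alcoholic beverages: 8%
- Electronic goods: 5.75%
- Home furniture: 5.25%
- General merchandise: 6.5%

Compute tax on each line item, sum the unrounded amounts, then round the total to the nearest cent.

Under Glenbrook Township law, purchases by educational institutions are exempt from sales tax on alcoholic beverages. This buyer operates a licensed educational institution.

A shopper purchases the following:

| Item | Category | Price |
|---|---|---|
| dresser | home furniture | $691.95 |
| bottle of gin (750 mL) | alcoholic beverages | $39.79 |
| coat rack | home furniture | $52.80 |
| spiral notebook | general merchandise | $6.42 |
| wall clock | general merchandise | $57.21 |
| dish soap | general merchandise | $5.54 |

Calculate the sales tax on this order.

Dresser $691.95: home furniture → 5.25% → $36.327375
Bottle of gin (750 mL) $39.79: alcoholic beverages, buyer-exempt → 0% → $0.00
Coat rack $52.80: home furniture → 5.25% → $2.772
Spiral notebook $6.42: general merchandise → 6.5% → $0.4173
Wall clock $57.21: general merchandise → 6.5% → $3.71865
Dish soap $5.54: general merchandise → 6.5% → $0.3601
Unrounded tax sum = $43.595425 → $43.60

$43.60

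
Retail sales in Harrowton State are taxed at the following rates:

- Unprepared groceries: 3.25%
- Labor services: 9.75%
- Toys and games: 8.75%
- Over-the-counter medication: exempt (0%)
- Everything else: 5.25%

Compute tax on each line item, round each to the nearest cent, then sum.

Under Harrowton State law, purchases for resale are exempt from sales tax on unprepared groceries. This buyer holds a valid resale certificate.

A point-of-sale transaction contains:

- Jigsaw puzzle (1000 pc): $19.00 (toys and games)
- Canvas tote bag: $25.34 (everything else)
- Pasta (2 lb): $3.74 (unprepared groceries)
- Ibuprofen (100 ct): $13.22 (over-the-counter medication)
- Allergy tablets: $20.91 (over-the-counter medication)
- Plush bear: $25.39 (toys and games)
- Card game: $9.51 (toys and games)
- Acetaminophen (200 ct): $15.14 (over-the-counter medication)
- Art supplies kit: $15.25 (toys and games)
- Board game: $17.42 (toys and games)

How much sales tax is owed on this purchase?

$8.89

Jigsaw puzzle (1000 pc) $19.00: toys and games → 8.75% → $1.66
Canvas tote bag $25.34: everything else → 5.25% → $1.33
Pasta (2 lb) $3.74: unprepared groceries, buyer-exempt → 0% → $0.00
Ibuprofen (100 ct) $13.22: over-the-counter medication → 0% → $0.00
Allergy tablets $20.91: over-the-counter medication → 0% → $0.00
Plush bear $25.39: toys and games → 8.75% → $2.22
Card game $9.51: toys and games → 8.75% → $0.83
Acetaminophen (200 ct) $15.14: over-the-counter medication → 0% → $0.00
Art supplies kit $15.25: toys and games → 8.75% → $1.33
Board game $17.42: toys and games → 8.75% → $1.52
Total tax = $1.66 + $1.33 + $2.22 + $0.83 + $1.33 + $1.52 = $8.89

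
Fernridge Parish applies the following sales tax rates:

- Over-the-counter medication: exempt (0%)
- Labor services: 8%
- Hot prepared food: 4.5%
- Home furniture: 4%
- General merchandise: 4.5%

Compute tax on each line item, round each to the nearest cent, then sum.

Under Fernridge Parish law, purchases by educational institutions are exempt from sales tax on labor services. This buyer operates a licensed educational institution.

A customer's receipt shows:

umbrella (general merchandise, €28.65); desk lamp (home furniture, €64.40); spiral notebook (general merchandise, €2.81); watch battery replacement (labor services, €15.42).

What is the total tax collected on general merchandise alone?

Umbrella €28.65: general merchandise → 4.5% → €1.29
Spiral notebook €2.81: general merchandise → 4.5% → €0.13
Tax on general merchandise = €1.29 + €0.13 = €1.42

€1.42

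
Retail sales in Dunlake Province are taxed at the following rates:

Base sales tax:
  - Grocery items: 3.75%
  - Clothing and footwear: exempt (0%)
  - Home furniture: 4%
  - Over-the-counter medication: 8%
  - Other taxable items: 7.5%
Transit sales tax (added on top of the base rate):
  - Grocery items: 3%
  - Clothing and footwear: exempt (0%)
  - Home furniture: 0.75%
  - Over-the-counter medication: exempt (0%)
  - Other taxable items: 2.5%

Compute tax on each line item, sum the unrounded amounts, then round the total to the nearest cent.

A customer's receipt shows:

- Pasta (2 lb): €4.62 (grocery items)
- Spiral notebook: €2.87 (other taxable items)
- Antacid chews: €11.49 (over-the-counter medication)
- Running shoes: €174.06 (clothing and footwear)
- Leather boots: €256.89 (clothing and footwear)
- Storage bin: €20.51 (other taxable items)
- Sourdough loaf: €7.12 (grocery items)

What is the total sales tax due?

Pasta (2 lb) €4.62: grocery items → 3.75% + 3% transit = 6.75% → €0.31185
Spiral notebook €2.87: other taxable items → 7.5% + 2.5% transit = 10% → €0.287
Antacid chews €11.49: over-the-counter medication → 8% + 0% transit = 8% → €0.9192
Running shoes €174.06: clothing and footwear → 0% + 0% transit = 0% → €0.00
Leather boots €256.89: clothing and footwear → 0% + 0% transit = 0% → €0.00
Storage bin €20.51: other taxable items → 7.5% + 2.5% transit = 10% → €2.051
Sourdough loaf €7.12: grocery items → 3.75% + 3% transit = 6.75% → €0.4806
Unrounded tax sum = €4.04965 → €4.05

€4.05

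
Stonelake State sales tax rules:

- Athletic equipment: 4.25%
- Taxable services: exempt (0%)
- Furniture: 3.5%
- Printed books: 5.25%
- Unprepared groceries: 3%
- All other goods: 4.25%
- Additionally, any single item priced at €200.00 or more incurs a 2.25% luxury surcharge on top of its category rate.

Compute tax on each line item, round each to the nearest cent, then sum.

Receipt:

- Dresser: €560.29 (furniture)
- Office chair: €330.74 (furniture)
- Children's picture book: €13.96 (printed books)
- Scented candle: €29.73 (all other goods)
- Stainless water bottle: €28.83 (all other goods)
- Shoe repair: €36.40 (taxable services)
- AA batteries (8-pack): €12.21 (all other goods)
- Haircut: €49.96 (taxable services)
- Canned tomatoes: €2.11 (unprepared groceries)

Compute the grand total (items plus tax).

€1119.27

Dresser €560.29: furniture → 3.5% + 2.25% surcharge = 5.75% → €32.22
Office chair €330.74: furniture → 3.5% + 2.25% surcharge = 5.75% → €19.02
Children's picture book €13.96: printed books → 5.25% → €0.73
Scented candle €29.73: all other goods → 4.25% → €1.26
Stainless water bottle €28.83: all other goods → 4.25% → €1.23
Shoe repair €36.40: taxable services → 0% → €0.00
AA batteries (8-pack) €12.21: all other goods → 4.25% → €0.52
Haircut €49.96: taxable services → 0% → €0.00
Canned tomatoes €2.11: unprepared groceries → 3% → €0.06
Subtotal = €1064.23; tax = €55.04; total due = €1119.27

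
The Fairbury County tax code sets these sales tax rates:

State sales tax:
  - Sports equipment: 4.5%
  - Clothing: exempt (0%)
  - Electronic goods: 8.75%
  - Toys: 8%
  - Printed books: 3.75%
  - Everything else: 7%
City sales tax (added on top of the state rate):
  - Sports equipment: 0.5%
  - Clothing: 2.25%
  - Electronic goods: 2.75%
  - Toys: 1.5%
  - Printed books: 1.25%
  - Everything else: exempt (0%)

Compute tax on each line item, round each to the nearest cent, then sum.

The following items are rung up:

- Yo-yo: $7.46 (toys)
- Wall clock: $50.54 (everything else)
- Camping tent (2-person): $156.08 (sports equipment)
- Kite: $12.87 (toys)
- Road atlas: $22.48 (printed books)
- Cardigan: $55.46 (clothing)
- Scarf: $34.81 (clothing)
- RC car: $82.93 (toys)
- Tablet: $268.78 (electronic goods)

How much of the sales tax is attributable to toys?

Yo-yo $7.46: toys → 8% + 1.5% city = 9.5% → $0.71
Kite $12.87: toys → 8% + 1.5% city = 9.5% → $1.22
RC car $82.93: toys → 8% + 1.5% city = 9.5% → $7.88
Tax on toys = $0.71 + $1.22 + $7.88 = $9.81

$9.81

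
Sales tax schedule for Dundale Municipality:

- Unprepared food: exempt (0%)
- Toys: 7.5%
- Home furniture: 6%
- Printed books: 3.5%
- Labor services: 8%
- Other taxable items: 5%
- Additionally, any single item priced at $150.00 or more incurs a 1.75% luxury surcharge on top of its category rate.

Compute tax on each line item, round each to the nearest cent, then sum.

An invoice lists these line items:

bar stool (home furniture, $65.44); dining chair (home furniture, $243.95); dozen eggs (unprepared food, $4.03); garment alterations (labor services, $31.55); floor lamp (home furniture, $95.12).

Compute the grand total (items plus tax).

$471.16

Bar stool $65.44: home furniture → 6% → $3.93
Dining chair $243.95: home furniture → 6% + 1.75% surcharge = 7.75% → $18.91
Dozen eggs $4.03: unprepared food → 0% → $0.00
Garment alterations $31.55: labor services → 8% → $2.52
Floor lamp $95.12: home furniture → 6% → $5.71
Subtotal = $440.09; tax = $31.07; total due = $471.16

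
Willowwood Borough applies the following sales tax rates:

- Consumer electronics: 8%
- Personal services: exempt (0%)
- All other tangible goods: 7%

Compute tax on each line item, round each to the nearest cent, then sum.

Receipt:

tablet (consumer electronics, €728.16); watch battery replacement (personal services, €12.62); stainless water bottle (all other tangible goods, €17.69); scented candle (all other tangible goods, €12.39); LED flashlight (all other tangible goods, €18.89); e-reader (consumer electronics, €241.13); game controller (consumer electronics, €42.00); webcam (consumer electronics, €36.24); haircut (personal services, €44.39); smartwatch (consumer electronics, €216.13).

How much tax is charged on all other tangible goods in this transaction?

€3.43

Stainless water bottle €17.69: all other tangible goods → 7% → €1.24
Scented candle €12.39: all other tangible goods → 7% → €0.87
LED flashlight €18.89: all other tangible goods → 7% → €1.32
Tax on all other tangible goods = €1.24 + €0.87 + €1.32 = €3.43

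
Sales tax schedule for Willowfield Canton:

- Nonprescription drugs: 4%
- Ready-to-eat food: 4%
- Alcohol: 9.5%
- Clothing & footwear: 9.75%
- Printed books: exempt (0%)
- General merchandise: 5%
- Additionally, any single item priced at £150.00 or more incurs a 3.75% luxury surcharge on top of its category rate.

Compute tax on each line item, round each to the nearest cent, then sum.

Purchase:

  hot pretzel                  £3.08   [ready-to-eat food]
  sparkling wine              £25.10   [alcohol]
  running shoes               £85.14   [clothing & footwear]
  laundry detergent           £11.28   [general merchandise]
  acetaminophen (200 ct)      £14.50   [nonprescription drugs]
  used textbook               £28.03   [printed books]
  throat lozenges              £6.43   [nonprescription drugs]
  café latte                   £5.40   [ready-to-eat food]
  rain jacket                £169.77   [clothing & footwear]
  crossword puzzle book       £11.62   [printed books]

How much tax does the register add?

£35.34

Hot pretzel £3.08: ready-to-eat food → 4% → £0.12
Sparkling wine £25.10: alcohol → 9.5% → £2.38
Running shoes £85.14: clothing & footwear → 9.75% → £8.30
Laundry detergent £11.28: general merchandise → 5% → £0.56
Acetaminophen (200 ct) £14.50: nonprescription drugs → 4% → £0.58
Used textbook £28.03: printed books → 0% → £0.00
Throat lozenges £6.43: nonprescription drugs → 4% → £0.26
Café latte £5.40: ready-to-eat food → 4% → £0.22
Rain jacket £169.77: clothing & footwear → 9.75% + 3.75% surcharge = 13.5% → £22.92
Crossword puzzle book £11.62: printed books → 0% → £0.00
Total tax = £0.12 + £2.38 + £8.30 + £0.56 + £0.58 + £0.26 + £0.22 + £22.92 = £35.34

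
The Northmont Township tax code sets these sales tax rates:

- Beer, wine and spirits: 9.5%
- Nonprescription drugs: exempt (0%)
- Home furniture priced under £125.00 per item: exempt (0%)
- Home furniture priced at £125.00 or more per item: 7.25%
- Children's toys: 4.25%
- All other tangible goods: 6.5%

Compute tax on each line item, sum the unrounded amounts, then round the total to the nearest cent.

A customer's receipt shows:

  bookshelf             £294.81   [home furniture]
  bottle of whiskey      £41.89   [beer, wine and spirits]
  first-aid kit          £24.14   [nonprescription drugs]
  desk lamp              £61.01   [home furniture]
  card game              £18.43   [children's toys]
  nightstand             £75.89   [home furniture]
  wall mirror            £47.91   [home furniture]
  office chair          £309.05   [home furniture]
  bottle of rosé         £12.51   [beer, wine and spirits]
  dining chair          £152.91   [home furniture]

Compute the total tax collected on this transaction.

Bookshelf £294.81: home furniture, £125.00 or more → 7.25% → £21.373725
Bottle of whiskey £41.89: beer, wine and spirits → 9.5% → £3.97955
First-aid kit £24.14: nonprescription drugs → 0% → £0.00
Desk lamp £61.01: home furniture, under £125.00 → 0% → £0.00
Card game £18.43: children's toys → 4.25% → £0.783275
Nightstand £75.89: home furniture, under £125.00 → 0% → £0.00
Wall mirror £47.91: home furniture, under £125.00 → 0% → £0.00
Office chair £309.05: home furniture, £125.00 or more → 7.25% → £22.406125
Bottle of rosé £12.51: beer, wine and spirits → 9.5% → £1.18845
Dining chair £152.91: home furniture, £125.00 or more → 7.25% → £11.085975
Unrounded tax sum = £60.8171 → £60.82

£60.82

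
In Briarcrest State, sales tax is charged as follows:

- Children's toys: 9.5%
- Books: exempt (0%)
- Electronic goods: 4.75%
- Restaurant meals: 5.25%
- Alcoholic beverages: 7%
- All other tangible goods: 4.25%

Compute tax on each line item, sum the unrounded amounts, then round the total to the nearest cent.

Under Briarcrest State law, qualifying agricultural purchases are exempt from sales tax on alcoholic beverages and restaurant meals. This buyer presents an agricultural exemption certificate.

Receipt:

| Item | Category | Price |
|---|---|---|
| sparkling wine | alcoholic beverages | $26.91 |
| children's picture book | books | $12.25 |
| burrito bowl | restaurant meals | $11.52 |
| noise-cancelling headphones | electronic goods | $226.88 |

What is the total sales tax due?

$10.78

Sparkling wine $26.91: alcoholic beverages, buyer-exempt → 0% → $0.00
Children's picture book $12.25: books → 0% → $0.00
Burrito bowl $11.52: restaurant meals, buyer-exempt → 0% → $0.00
Noise-cancelling headphones $226.88: electronic goods → 4.75% → $10.7768
Unrounded tax sum = $10.7768 → $10.78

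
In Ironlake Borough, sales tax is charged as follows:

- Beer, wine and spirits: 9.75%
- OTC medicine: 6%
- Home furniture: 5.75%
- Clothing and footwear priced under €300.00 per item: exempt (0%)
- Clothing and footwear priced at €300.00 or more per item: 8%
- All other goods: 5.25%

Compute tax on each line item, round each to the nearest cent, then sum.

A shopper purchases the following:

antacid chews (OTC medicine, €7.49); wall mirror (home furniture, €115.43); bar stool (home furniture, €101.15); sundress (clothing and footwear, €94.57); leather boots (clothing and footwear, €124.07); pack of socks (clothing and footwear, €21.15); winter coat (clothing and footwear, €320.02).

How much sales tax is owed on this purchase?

€38.51

Antacid chews €7.49: OTC medicine → 6% → €0.45
Wall mirror €115.43: home furniture → 5.75% → €6.64
Bar stool €101.15: home furniture → 5.75% → €5.82
Sundress €94.57: clothing and footwear, under €300.00 → 0% → €0.00
Leather boots €124.07: clothing and footwear, under €300.00 → 0% → €0.00
Pack of socks €21.15: clothing and footwear, under €300.00 → 0% → €0.00
Winter coat €320.02: clothing and footwear, €300.00 or more → 8% → €25.60
Total tax = €0.45 + €6.64 + €5.82 + €25.60 = €38.51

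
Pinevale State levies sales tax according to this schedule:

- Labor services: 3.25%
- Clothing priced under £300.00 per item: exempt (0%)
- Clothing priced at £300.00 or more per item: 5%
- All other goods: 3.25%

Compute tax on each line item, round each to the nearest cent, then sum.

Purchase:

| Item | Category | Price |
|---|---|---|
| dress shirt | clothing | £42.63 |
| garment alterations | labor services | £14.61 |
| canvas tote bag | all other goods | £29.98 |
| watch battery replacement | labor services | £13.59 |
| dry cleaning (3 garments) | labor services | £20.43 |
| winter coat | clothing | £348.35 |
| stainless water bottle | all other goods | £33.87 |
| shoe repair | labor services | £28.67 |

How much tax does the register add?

£21.99

Dress shirt £42.63: clothing, under £300.00 → 0% → £0.00
Garment alterations £14.61: labor services → 3.25% → £0.47
Canvas tote bag £29.98: all other goods → 3.25% → £0.97
Watch battery replacement £13.59: labor services → 3.25% → £0.44
Dry cleaning (3 garments) £20.43: labor services → 3.25% → £0.66
Winter coat £348.35: clothing, £300.00 or more → 5% → £17.42
Stainless water bottle £33.87: all other goods → 3.25% → £1.10
Shoe repair £28.67: labor services → 3.25% → £0.93
Total tax = £0.47 + £0.97 + £0.44 + £0.66 + £17.42 + £1.10 + £0.93 = £21.99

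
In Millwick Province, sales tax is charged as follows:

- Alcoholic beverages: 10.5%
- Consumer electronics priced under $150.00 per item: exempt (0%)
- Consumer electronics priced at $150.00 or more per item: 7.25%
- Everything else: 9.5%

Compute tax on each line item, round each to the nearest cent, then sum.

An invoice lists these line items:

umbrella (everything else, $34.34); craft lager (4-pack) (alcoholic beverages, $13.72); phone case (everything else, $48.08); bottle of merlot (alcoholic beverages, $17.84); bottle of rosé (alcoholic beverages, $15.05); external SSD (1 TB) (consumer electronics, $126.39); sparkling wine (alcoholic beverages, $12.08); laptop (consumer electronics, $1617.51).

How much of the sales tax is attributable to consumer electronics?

External SSD (1 TB) $126.39: consumer electronics, under $150.00 → 0% → $0.00
Laptop $1617.51: consumer electronics, $150.00 or more → 7.25% → $117.27
Tax on consumer electronics = $0.00 + $117.27 = $117.27

$117.27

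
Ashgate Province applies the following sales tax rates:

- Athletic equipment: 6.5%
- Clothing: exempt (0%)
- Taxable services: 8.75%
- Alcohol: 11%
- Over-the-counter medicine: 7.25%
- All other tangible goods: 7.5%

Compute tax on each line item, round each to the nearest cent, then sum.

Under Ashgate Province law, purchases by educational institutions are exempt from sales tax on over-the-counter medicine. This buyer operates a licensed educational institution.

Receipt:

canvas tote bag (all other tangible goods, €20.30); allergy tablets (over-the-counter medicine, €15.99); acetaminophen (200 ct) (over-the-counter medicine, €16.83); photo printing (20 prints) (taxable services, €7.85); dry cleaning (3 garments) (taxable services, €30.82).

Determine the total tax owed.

Canvas tote bag €20.30: all other tangible goods → 7.5% → €1.52
Allergy tablets €15.99: over-the-counter medicine, buyer-exempt → 0% → €0.00
Acetaminophen (200 ct) €16.83: over-the-counter medicine, buyer-exempt → 0% → €0.00
Photo printing (20 prints) €7.85: taxable services → 8.75% → €0.69
Dry cleaning (3 garments) €30.82: taxable services → 8.75% → €2.70
Total tax = €1.52 + €0.69 + €2.70 = €4.91

€4.91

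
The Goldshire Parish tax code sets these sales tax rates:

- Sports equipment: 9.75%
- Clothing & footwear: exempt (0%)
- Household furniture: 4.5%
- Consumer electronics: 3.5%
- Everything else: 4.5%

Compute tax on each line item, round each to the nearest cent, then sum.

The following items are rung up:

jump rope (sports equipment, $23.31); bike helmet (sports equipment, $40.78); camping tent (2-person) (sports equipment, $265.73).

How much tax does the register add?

$32.16

Jump rope $23.31: sports equipment → 9.75% → $2.27
Bike helmet $40.78: sports equipment → 9.75% → $3.98
Camping tent (2-person) $265.73: sports equipment → 9.75% → $25.91
Total tax = $2.27 + $3.98 + $25.91 = $32.16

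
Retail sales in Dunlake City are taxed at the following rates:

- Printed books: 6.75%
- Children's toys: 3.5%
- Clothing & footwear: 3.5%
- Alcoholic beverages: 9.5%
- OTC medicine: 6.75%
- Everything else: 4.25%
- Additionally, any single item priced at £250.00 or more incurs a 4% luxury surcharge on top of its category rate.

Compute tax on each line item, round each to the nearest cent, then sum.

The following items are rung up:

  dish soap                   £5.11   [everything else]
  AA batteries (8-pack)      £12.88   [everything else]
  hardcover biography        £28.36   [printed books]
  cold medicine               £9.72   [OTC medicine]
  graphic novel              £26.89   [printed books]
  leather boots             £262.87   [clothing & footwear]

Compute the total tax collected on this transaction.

Dish soap £5.11: everything else → 4.25% → £0.22
AA batteries (8-pack) £12.88: everything else → 4.25% → £0.55
Hardcover biography £28.36: printed books → 6.75% → £1.91
Cold medicine £9.72: OTC medicine → 6.75% → £0.66
Graphic novel £26.89: printed books → 6.75% → £1.82
Leather boots £262.87: clothing & footwear → 3.5% + 4% surcharge = 7.5% → £19.72
Total tax = £0.22 + £0.55 + £1.91 + £0.66 + £1.82 + £19.72 = £24.88

£24.88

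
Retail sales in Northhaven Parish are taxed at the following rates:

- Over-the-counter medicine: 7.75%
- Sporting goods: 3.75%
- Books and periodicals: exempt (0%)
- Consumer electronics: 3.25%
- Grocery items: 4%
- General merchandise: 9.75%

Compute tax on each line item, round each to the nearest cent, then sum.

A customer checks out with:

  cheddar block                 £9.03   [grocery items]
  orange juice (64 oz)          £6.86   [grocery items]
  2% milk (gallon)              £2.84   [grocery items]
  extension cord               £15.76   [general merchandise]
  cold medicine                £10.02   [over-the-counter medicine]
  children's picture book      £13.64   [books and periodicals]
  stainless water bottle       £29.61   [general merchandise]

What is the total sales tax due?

£5.95

Cheddar block £9.03: grocery items → 4% → £0.36
Orange juice (64 oz) £6.86: grocery items → 4% → £0.27
2% milk (gallon) £2.84: grocery items → 4% → £0.11
Extension cord £15.76: general merchandise → 9.75% → £1.54
Cold medicine £10.02: over-the-counter medicine → 7.75% → £0.78
Children's picture book £13.64: books and periodicals → 0% → £0.00
Stainless water bottle £29.61: general merchandise → 9.75% → £2.89
Total tax = £0.36 + £0.27 + £0.11 + £1.54 + £0.78 + £2.89 = £5.95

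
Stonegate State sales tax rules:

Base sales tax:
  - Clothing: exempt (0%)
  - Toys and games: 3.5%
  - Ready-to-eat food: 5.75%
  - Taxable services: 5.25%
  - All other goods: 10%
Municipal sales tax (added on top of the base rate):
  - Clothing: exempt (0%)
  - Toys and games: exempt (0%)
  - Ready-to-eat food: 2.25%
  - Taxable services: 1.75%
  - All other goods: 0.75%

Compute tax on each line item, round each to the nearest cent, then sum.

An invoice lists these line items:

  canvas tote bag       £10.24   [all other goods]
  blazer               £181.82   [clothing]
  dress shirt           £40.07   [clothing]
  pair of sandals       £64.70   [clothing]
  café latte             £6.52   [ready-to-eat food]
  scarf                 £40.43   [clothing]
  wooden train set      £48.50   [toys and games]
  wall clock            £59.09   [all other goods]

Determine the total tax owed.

£9.67

Canvas tote bag £10.24: all other goods → 10% + 0.75% municipal = 10.75% → £1.10
Blazer £181.82: clothing → 0% + 0% municipal = 0% → £0.00
Dress shirt £40.07: clothing → 0% + 0% municipal = 0% → £0.00
Pair of sandals £64.70: clothing → 0% + 0% municipal = 0% → £0.00
Café latte £6.52: ready-to-eat food → 5.75% + 2.25% municipal = 8% → £0.52
Scarf £40.43: clothing → 0% + 0% municipal = 0% → £0.00
Wooden train set £48.50: toys and games → 3.5% + 0% municipal = 3.5% → £1.70
Wall clock £59.09: all other goods → 10% + 0.75% municipal = 10.75% → £6.35
Total tax = £1.10 + £0.52 + £1.70 + £6.35 = £9.67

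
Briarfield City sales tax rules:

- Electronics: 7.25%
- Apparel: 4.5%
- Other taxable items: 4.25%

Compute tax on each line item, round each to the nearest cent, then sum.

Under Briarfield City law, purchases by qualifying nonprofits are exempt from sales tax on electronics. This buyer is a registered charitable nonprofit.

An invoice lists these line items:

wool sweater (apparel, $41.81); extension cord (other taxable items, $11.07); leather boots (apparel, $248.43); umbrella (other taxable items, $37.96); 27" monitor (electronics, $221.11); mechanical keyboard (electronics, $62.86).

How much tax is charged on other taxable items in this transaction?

$2.08

Extension cord $11.07: other taxable items → 4.25% → $0.47
Umbrella $37.96: other taxable items → 4.25% → $1.61
Tax on other taxable items = $0.47 + $1.61 = $2.08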